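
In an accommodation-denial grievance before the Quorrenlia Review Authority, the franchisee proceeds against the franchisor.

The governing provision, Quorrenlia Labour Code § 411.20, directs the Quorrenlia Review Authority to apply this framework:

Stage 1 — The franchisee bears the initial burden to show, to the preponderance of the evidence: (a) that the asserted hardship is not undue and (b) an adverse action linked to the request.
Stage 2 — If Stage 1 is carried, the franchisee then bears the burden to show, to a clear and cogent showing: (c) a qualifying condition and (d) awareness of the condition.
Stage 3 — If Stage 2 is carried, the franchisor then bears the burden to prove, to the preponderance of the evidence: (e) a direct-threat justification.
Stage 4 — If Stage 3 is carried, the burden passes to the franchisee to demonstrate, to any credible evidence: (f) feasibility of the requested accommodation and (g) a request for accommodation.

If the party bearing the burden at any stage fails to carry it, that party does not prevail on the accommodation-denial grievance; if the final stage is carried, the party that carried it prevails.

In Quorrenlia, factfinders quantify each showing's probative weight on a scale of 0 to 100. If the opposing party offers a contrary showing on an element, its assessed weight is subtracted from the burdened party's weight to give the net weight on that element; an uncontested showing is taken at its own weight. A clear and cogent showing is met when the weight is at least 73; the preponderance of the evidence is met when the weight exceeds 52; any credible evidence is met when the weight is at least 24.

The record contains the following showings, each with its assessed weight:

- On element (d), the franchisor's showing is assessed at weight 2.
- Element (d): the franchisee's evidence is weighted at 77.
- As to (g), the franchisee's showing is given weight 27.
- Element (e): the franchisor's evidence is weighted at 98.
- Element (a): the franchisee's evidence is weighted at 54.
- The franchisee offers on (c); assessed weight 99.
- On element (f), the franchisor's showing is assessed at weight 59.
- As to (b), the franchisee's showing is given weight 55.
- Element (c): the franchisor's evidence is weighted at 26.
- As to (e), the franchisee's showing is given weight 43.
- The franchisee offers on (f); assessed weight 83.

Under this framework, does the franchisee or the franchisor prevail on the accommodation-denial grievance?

Stage 1 (franchisee, the preponderance of the evidence, weight exceeds 52): (a) 54 > 52 — meets; (b) 55 > 52 — meets.
  Stage 1 is satisfied; the franchisee continues to bear the burden.
Stage 2 (franchisee, a clear and cogent showing, weight is at least 73): (c) net 99−26=73 ≥ 73 — meets; (d) net 77−2=75 ≥ 73 — meets.
  Stage 2 is satisfied; the onus moves to the franchisor.
Stage 3 (franchisor, the preponderance of the evidence, weight exceeds 52): (e) net 98−43=55 > 52 — meets.
  The franchisor carries Stage 3; the franchisee now bears the burden.
Stage 4 (franchisee, any credible evidence, weight is at least 24): (f) net 83−59=24 ≥ 24 — meets; (g) 27 ≥ 24 — meets.
  All elements met at the final stage.
Every stage carried; the franchisee prevails.

franchisee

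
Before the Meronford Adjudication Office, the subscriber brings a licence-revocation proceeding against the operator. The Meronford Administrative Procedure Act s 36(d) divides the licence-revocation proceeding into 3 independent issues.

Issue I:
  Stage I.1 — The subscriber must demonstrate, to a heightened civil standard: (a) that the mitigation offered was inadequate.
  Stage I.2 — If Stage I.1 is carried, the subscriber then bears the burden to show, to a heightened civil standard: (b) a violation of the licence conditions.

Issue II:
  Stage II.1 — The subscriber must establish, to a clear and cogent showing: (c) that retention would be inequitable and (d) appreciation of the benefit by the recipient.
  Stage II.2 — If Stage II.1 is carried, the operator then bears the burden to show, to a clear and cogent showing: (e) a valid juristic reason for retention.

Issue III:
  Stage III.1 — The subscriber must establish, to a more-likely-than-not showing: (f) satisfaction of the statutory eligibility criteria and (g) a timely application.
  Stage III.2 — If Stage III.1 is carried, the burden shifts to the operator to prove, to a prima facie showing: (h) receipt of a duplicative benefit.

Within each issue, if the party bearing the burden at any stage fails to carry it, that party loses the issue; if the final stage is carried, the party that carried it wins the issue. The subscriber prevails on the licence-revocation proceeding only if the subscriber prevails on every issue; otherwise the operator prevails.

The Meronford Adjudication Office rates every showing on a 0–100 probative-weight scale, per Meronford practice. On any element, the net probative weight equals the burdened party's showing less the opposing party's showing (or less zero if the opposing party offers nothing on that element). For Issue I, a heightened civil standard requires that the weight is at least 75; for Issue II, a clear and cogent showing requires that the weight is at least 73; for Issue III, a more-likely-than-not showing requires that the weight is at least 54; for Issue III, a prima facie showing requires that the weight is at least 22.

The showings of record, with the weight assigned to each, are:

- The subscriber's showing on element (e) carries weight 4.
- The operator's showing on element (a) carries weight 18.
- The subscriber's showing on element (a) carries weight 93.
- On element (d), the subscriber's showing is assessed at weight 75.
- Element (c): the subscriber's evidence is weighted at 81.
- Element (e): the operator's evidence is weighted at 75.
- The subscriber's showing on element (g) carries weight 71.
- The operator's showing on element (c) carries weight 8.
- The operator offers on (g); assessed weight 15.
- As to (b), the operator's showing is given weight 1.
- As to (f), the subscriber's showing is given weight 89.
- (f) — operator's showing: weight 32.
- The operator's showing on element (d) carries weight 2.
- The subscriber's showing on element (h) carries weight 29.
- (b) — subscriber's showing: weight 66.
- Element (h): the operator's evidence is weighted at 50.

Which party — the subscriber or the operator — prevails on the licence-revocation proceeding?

operator

— Issue I —
Stage I.1 — burden on subscriber; standard: a heightened civil standard (weight is at least 75).
    (a): 93 − 18 = 75 ≥ 75 [met]
  All elements met. The subscriber retains the burden for Stage I.2.
Stage I.2 — burden on subscriber; standard: a heightened civil standard (weight is at least 75).
    (b): 66 − 1 = 65 < 75 [not met]
  The subscriber does not carry Stage I.2.
So the operator prevails on this issue.
— Issue II —
Stage II.1 — burden on subscriber; standard: a clear and cogent showing (weight is at least 73).
    (c): 81 − 8 = 73 ≥ 73 [met]
    (d): 75 − 2 = 73 ≥ 73 [met]
  All elements met. The burden passes to the operator.
Stage II.2 — burden on operator; standard: a clear and cogent showing (weight is at least 73).
    (e): 75 − 4 = 71 < 73 [not met]
  The operator does not carry Stage II.2.
So the subscriber prevails on this issue.
— Issue III —
At Stage III.1 the subscriber must meet a more-likely-than-not showing (weight is at least 54): on (f) the weight is 89 less the opposing 32 gives net 57, which does reach 54, so (f) meets the standard; on (g) the weight is 71 less the opposing 15 gives net 56, which does reach 54, so (g) meets the standard.
  Stage III.1 is satisfied; the onus moves to the operator.
At Stage III.2 the operator must meet a prima facie showing (weight is at least 22): on (h) the weight is 50 less the opposing 29 gives net 21, which does not reach 22, so (h) does not meet the standard.
  The operator does not carry Stage III.2.
So the subscriber prevails on this issue.
Per-issue: Issue I → operator; Issue II → subscriber; Issue III → subscriber. The subscriber must prevail on every issue; overall, the operator prevails.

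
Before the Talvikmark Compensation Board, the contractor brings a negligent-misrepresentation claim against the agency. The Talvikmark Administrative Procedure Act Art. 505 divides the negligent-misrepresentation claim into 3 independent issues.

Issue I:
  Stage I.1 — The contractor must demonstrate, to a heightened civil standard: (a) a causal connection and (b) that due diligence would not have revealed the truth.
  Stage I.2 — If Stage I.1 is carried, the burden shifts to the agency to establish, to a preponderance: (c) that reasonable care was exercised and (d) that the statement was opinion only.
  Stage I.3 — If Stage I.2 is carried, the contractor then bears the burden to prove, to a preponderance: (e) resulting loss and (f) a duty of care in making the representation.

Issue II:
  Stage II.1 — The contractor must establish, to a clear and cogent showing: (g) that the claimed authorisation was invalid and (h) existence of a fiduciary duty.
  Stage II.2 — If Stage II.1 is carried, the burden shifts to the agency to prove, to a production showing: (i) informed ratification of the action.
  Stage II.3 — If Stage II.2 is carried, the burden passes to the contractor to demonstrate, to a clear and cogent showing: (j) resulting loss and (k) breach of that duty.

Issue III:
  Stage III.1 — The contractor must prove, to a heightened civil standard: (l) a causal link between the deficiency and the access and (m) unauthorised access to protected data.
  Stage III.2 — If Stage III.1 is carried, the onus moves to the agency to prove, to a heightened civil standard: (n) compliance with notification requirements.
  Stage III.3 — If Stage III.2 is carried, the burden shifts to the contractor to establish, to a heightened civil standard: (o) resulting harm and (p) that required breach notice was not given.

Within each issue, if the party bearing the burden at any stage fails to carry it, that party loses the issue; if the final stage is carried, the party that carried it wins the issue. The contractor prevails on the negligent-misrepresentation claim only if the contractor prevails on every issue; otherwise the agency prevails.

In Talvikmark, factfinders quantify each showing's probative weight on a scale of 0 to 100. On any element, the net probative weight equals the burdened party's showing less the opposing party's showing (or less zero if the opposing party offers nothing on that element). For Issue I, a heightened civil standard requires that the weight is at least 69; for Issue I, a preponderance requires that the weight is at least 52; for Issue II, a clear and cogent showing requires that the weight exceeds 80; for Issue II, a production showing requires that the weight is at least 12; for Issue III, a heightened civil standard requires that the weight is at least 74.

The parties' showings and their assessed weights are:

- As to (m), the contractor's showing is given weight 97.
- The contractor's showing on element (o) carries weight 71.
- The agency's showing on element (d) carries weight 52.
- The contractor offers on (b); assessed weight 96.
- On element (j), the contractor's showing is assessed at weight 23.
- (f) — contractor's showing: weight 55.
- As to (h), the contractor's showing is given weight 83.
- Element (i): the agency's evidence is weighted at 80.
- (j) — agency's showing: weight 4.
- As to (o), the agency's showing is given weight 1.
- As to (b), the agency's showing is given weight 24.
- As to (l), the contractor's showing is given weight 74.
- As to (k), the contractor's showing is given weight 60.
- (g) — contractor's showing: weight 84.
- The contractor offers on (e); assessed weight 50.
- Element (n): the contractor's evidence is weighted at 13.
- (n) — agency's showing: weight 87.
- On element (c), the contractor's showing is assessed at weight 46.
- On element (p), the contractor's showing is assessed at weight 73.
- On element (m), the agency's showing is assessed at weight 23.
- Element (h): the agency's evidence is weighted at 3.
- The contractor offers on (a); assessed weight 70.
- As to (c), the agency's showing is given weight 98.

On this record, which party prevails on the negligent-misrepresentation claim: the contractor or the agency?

agency

— Issue I —
At Stage I.1 the contractor must meet a heightened civil standard (weight is at least 69): on (a) the weight is 70, which does reach 69, so (a) meets the standard; on (b) the weight is 96 less the opposing 24 gives net 72, ≥ 69, so (b) meets the standard.
  Stage I.1 is satisfied; the onus moves to the agency.
At Stage I.2 the agency must meet a preponderance (weight is at least 52): on (c) the weight is 98 less the opposing 46 gives net 52, ≥ 52, so (c) meets the standard; on (d) the weight is 52, ≥ 52, so (d) meets the standard.
  Stage I.2 is satisfied; the onus moves to the contractor.
At Stage I.3 the contractor must meet a preponderance (weight is at least 52): on (e) the weight is 50, < 52, so (e) does not meet the standard; on (f) the weight is 55, which does reach 52, so (f) meets the standard.
  The contractor does not carry Stage I.3.
The agency prevails on this issue.
— Issue II —
Stage II.1 — burden on contractor; standard: a clear and cogent showing (weight exceeds 80).
    (g): 84 > 80 [met]
    (h): 83 − 3 = 80 ≤ 80 [not met]
  Not every element is met, so the contractor fails to carry Stage II.1.
The analysis ends at Stage II.1; the agency prevails on this issue.
— Issue III —
At Stage III.1 the contractor must meet a heightened civil standard (weight is at least 74): on (l) the weight is 74, ≥ 74, so (l) meets the standard; on (m) the weight is 97 less the opposing 23 gives net 74, ≥ 74, so (m) meets the standard.
  Stage III.1 is satisfied; the onus moves to the agency.
At Stage III.2 the agency must meet a heightened civil standard (weight is at least 74): on (n) the weight is 87 less the opposing 13 gives net 74, which does reach 74, so (n) meets the standard.
  The agency carries Stage III.2; the contractor now bears the burden.
At Stage III.3 the contractor must meet a heightened civil standard (weight is at least 74): on (o) the weight is 71 less the opposing 1 gives net 70, which does not reach 74, so (o) does not meet the standard; on (p) the weight is 73, which does not reach 74, so (p) does not meet the standard.
  The contractor does not carry Stage III.3.
The agency prevails on this issue.
Per-issue: Issue I → agency; Issue II → agency; Issue III → agency. The contractor must prevail on every issue; overall, the agency prevails.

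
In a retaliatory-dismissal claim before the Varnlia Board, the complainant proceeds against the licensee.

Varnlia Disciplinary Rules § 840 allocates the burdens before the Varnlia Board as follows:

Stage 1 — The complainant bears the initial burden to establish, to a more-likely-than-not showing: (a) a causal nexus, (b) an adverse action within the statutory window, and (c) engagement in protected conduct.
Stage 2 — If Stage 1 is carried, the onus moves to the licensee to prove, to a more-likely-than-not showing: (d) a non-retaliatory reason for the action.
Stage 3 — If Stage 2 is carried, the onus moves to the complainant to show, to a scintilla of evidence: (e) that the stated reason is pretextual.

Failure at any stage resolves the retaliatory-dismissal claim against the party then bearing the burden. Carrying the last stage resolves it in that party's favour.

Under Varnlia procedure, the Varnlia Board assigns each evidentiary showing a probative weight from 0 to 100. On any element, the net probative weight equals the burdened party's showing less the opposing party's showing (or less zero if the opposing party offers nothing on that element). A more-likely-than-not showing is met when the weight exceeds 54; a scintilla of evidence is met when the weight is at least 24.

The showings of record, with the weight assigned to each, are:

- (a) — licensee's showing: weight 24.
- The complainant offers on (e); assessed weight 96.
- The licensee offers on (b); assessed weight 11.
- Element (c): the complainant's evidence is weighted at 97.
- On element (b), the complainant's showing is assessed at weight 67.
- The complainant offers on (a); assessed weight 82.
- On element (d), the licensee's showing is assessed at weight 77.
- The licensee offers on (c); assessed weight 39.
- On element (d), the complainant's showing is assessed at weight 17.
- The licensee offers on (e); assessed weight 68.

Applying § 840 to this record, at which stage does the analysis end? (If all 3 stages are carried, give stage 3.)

Stage 1 — burden on complainant; standard: a more-likely-than-not showing (weight exceeds 54).
    (a): 82 − 24 = 58 > 54 [met]
    (b): 67 − 11 = 56 > 54 [met]
    (c): 97 − 39 = 58 > 54 [met]
  All elements met. The burden passes to the licensee.
Stage 2 — burden on licensee; standard: a more-likely-than-not showing (weight exceeds 54).
    (d): 77 − 17 = 60 > 54 [met]
  Stage 2 carried; the burden shifts to the complainant.
Stage 3 — burden on complainant; standard: a scintilla of evidence (weight is at least 24).
    (e): 96 − 68 = 28 ≥ 24 [met]
  All elements met at the final stage.
All stages carried — the complainant prevails.

stage 3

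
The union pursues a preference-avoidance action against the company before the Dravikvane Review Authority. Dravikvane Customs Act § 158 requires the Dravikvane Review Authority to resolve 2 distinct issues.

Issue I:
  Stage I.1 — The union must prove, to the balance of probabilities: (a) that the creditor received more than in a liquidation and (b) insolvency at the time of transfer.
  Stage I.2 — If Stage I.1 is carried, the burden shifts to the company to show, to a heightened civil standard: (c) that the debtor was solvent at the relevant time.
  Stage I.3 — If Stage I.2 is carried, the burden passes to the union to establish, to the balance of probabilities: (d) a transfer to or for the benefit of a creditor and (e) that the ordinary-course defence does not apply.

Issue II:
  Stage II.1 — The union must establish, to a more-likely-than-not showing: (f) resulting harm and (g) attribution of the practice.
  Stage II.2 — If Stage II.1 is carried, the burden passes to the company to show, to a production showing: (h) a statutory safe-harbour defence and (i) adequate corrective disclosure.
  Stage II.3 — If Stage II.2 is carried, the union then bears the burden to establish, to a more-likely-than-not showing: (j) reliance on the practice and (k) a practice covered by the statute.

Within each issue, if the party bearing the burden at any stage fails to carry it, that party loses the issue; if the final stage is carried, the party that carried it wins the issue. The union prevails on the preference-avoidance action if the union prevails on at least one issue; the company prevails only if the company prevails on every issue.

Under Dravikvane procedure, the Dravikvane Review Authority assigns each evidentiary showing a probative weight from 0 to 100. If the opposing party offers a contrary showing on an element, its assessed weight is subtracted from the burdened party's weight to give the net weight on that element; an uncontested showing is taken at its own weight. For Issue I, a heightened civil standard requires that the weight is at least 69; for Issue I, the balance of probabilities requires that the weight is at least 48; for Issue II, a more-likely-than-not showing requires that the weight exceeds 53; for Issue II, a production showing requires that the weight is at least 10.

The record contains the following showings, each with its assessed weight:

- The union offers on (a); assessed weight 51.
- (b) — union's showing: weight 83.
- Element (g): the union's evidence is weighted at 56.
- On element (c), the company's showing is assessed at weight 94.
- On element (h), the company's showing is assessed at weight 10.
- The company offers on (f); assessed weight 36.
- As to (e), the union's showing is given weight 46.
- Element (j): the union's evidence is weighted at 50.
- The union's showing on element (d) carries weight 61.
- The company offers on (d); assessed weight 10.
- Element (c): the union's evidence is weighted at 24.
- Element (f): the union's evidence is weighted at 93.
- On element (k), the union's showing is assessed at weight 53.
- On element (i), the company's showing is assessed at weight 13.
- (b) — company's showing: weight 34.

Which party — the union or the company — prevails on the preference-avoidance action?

— Issue I —
At Stage I.1 the union must meet the balance of probabilities (weight is at least 48): on (a) the weight is 51, which does reach 48, so (a) meets the standard; on (b) the weight is 83 less the opposing 34 gives net 49, which does reach 48, so (b) meets the standard.
  Stage I.1 is satisfied; the onus moves to the company.
At Stage I.2 the company must meet a heightened civil standard (weight is at least 69): on (c) the weight is 94 less the opposing 24 gives net 70, which does reach 69, so (c) meets the standard.
  Stage I.2 carried; the burden shifts to the union.
At Stage I.3 the union must meet the balance of probabilities (weight is at least 48): on (d) the weight is 61 less the opposing 10 gives net 51, which does reach 48, so (d) meets the standard; on (e) the weight is 46, < 48, so (e) does not meet the standard.
  Not every element is met, so the union fails to carry Stage I.3.
The analysis ends at Stage I.3; the company prevails on this issue.
— Issue II —
At Stage II.1 the union must meet a more-likely-than-not showing (weight exceeds 53): on (f) the weight is 93 less the opposing 36 gives net 57, which does exceed 53, so (f) meets the standard; on (g) the weight is 56, which does exceed 53, so (g) meets the standard.
  Stage II.1 carried; the burden shifts to the company.
At Stage II.2 the company must meet a production showing (weight is at least 10): on (h) the weight is 10, which does reach 10, so (h) meets the standard; on (i) the weight is 13, ≥ 10, so (i) meets the standard.
  The company carries Stage II.2; the union now bears the burden.
At Stage II.3 the union must meet a more-likely-than-not showing (weight exceeds 53): on (j) the weight is 50, which does not exceed 53, so (j) does not meet the standard; on (k) the weight is 53, which does not exceed 53, so (k) does not meet the standard.
  Not every element is met, so the union fails to carry Stage II.3.
So the company prevails on this issue.
Per-issue: Issue I → company; Issue II → company. The union must prevail on at least one issue; overall, the company prevails.

company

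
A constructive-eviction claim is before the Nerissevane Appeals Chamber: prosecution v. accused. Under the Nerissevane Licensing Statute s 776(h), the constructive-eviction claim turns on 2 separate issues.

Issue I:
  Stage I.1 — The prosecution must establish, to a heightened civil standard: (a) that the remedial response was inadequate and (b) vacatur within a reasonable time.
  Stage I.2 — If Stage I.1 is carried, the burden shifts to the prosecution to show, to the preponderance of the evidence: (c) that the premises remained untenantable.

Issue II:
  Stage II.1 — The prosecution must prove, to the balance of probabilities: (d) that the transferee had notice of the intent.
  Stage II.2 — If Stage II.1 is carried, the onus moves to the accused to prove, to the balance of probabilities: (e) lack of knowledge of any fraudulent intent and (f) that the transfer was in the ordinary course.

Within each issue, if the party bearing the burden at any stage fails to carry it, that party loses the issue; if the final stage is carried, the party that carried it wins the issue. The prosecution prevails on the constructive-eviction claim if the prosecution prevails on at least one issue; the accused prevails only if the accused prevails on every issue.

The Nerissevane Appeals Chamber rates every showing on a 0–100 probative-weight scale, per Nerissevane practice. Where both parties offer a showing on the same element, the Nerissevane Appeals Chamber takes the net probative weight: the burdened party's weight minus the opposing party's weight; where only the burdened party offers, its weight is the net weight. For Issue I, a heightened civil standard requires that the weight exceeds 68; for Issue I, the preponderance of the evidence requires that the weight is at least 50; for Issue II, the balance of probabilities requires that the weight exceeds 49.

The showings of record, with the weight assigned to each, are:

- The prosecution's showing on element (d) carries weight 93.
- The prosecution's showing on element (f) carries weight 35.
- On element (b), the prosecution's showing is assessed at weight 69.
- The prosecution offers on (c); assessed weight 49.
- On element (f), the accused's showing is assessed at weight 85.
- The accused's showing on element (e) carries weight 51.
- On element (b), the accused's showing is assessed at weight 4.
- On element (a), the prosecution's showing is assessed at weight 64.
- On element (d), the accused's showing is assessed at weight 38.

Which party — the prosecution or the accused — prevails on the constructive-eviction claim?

accused

— Issue I —
Stage I.1 (prosecution, a heightened civil standard, weight exceeds 68): (a) 64 ≤ 68 — fails; (b) net 69−4=65 ≤ 68 — fails.
  Stage I.1 not carried; the prosecution fails its burden.
So the accused prevails on this issue.
— Issue II —
Stage II.1 (prosecution, the balance of probabilities, weight exceeds 49): (d) net 93−38=55 > 49 — meets.
  Stage II.1 is satisfied; the onus moves to the accused.
Stage II.2 (accused, the balance of probabilities, weight exceeds 49): (e) 51 > 49 — meets; (f) net 85−35=50 > 49 — meets.
  The accused carries the last stage.
All stages carried — the accused prevails on this issue.
Per-issue: Issue I → accused; Issue II → accused. The prosecution must prevail on at least one issue; overall, the accused prevails.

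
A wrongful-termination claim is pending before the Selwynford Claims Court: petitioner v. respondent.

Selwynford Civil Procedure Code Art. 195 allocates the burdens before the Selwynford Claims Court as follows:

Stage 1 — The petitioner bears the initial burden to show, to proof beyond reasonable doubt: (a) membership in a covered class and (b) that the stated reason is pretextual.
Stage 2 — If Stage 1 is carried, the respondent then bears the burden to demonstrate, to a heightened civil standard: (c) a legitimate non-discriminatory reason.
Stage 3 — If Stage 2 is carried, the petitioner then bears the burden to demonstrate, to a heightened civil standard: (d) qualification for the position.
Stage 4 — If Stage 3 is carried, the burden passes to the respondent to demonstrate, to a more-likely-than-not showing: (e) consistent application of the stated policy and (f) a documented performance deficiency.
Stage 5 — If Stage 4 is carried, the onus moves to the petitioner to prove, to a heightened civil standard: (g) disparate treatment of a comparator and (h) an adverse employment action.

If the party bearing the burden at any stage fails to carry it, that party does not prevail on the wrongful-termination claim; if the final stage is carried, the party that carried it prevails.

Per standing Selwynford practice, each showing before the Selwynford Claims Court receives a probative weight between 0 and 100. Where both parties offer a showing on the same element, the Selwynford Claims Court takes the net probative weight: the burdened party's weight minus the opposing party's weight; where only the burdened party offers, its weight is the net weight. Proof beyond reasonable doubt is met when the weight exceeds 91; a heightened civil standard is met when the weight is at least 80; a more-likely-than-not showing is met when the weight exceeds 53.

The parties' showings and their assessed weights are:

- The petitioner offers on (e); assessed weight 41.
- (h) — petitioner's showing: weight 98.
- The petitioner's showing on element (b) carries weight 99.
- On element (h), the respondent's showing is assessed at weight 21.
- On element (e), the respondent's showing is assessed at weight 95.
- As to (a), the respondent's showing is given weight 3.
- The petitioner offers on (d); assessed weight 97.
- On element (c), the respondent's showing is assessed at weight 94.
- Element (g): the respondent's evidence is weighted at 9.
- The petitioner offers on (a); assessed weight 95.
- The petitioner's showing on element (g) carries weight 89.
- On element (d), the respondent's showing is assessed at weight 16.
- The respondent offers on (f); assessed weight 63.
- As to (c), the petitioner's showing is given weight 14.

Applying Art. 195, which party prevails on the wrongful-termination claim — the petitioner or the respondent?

Stage 1 — burden on petitioner; standard: proof beyond reasonable doubt (weight exceeds 91).
    (a): 95 − 3 = 92 > 91 [met]
    (b): 99 > 91 [met]
  Stage 1 carried; the burden shifts to the respondent.
Stage 2 — burden on respondent; standard: a heightened civil standard (weight is at least 80).
    (c): 94 − 14 = 80 ≥ 80 [met]
  All elements met. The burden passes to the petitioner.
Stage 3 — burden on petitioner; standard: a heightened civil standard (weight is at least 80).
    (d): 97 − 16 = 81 ≥ 80 [met]
  The petitioner carries Stage 3; the respondent now bears the burden.
Stage 4 — burden on respondent; standard: a more-likely-than-not showing (weight exceeds 53).
    (e): 95 − 41 = 54 > 53 [met]
    (f): 63 > 53 [met]
  All elements met. The burden passes to the petitioner.
Stage 5 — burden on petitioner; standard: a heightened civil standard (weight is at least 80).
    (g): 89 − 9 = 80 ≥ 80 [met]
    (h): 98 − 21 = 77 < 80 [not met]
  The petitioner does not carry Stage 5.
The respondent prevails.

respondent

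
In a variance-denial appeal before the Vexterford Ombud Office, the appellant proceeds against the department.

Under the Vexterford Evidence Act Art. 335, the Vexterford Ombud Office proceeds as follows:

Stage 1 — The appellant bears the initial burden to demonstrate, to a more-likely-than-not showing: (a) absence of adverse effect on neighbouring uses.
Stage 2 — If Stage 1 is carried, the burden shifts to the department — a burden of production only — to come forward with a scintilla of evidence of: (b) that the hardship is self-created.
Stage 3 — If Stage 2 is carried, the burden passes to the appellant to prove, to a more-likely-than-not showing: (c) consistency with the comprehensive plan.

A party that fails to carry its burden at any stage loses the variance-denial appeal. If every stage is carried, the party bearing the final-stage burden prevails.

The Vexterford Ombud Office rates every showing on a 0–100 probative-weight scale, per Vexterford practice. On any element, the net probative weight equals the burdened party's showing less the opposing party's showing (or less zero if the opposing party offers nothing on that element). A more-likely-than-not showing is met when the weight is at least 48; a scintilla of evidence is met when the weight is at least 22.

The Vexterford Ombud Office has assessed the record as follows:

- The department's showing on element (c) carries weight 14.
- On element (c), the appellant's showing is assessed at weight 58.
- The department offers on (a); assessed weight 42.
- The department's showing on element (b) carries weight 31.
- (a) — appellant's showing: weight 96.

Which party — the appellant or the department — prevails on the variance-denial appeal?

department

At Stage 1 the appellant must meet a more-likely-than-not showing (weight is at least 48): on (a) the weight is 96 less the opposing 42 gives net 54, ≥ 48, so (a) meets the standard.
  All elements met. The burden passes to the department.
At Stage 2 the department must meet a scintilla of evidence (weight is at least 22): on (b) the weight is 31, ≥ 22, so (b) meets the standard.
  All elements met. The burden passes to the appellant.
At Stage 3 the appellant must meet a more-likely-than-not showing (weight is at least 48): on (c) the weight is 58 less the opposing 14 gives net 44, < 48, so (c) does not meet the standard.
  Stage 3 not carried; the appellant fails its burden.
The analysis ends at Stage 3; the department prevails.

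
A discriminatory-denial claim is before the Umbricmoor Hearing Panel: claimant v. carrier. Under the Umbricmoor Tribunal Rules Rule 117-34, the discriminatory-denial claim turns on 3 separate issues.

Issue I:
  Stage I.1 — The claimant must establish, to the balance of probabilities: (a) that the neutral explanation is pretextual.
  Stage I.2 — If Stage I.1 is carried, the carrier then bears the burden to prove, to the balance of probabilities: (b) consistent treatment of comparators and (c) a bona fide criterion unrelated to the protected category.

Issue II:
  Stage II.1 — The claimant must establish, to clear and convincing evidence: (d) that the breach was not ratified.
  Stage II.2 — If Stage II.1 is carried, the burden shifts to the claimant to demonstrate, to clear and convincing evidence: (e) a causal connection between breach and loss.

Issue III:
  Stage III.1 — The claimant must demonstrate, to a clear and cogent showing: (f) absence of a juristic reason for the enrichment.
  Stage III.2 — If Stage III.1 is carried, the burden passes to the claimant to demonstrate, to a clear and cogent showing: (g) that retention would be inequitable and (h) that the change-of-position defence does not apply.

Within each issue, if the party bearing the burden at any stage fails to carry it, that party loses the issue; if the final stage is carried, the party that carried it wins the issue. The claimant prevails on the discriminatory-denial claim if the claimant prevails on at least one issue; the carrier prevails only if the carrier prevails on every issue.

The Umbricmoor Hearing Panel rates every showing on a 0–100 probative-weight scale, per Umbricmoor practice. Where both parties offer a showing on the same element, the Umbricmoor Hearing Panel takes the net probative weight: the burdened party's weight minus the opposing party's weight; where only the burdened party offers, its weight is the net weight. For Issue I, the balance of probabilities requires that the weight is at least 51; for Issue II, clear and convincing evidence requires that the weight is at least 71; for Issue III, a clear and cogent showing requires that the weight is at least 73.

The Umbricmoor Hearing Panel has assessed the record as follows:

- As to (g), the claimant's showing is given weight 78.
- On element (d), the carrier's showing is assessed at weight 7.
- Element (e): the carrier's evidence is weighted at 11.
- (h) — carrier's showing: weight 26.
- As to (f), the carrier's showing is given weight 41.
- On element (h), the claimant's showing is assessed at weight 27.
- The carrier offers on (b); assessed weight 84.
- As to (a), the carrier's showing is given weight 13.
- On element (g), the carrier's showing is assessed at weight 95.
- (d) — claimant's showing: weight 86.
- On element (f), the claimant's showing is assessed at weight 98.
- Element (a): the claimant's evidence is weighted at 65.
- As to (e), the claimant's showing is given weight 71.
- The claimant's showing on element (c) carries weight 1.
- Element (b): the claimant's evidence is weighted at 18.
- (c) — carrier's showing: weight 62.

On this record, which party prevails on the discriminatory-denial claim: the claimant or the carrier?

— Issue I —
At Stage I.1 the claimant must meet the balance of probabilities (weight is at least 51): on (a) the weight is 65 less the opposing 13 gives net 52, ≥ 51, so (a) meets the standard.
  Stage I.1 carried; the burden shifts to the carrier.
At Stage I.2 the carrier must meet the balance of probabilities (weight is at least 51): on (b) the weight is 84 less the opposing 18 gives net 66, which does reach 51, so (b) meets the standard; on (c) the weight is 62 less the opposing 1 gives net 61, ≥ 51, so (c) meets the standard.
  The carrier carries the last stage.
With every stage satisfied, the carrier prevails on this issue.
— Issue II —
At Stage II.1 the claimant must meet clear and convincing evidence (weight is at least 71): on (d) the weight is 86 less the opposing 7 gives net 79, ≥ 71, so (d) meets the standard.
  Stage II.1 is satisfied; the claimant continues to bear the burden.
At Stage II.2 the claimant must meet clear and convincing evidence (weight is at least 71): on (e) the weight is 71 less the opposing 11 gives net 60, < 71, so (e) does not meet the standard.
  Stage II.2 not carried; the claimant fails its burden.
The carrier prevails on this issue.
— Issue III —
Stage III.1 (claimant, a clear and cogent showing, weight is at least 73): (f) net 98−41=57 < 73 — fails.
  Not every element is met, so the claimant fails to carry Stage III.1.
The analysis ends at Stage III.1; the carrier prevails on this issue.
Per-issue: Issue I → carrier; Issue II → carrier; Issue III → carrier. The claimant must prevail on at least one issue; overall, the carrier prevails.

carrier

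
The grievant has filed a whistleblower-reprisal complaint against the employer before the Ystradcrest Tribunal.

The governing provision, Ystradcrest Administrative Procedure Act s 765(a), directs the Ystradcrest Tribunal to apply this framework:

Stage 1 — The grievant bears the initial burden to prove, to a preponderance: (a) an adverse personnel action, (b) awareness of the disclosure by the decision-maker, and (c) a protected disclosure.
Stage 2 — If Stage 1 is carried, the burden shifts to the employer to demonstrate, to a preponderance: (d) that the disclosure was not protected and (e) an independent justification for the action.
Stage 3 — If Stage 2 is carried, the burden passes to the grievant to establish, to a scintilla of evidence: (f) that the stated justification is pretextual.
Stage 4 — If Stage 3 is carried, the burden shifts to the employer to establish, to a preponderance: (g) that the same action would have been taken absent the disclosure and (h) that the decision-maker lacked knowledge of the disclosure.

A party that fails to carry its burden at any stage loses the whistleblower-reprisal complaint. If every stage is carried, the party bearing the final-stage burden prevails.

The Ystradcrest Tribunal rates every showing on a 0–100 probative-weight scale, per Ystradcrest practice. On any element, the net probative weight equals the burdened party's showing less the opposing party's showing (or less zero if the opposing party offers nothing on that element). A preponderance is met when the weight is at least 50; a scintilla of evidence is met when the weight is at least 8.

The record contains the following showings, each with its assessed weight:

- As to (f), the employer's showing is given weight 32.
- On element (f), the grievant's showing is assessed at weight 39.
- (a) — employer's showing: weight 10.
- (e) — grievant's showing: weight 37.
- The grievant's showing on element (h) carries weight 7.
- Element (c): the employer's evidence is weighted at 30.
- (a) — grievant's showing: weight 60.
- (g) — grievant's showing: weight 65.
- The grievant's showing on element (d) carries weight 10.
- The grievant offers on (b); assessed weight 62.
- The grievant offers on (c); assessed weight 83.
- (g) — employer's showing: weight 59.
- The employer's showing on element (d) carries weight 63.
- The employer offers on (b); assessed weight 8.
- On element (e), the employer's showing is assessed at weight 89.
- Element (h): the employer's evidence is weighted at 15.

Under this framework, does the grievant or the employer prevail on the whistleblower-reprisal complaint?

employer

At Stage 1 the grievant must meet a preponderance (weight is at least 50): on (a) the weight is 60 less the opposing 10 gives net 50, ≥ 50, so (a) meets the standard; on (b) the weight is 62 less the opposing 8 gives net 54, ≥ 50, so (b) meets the standard; on (c) the weight is 83 less the opposing 30 gives net 53, ≥ 50, so (c) meets the standard.
  The grievant carries Stage 1; the employer now bears the burden.
At Stage 2 the employer must meet a preponderance (weight is at least 50): on (d) the weight is 63 less the opposing 10 gives net 53, ≥ 50, so (d) meets the standard; on (e) the weight is 89 less the opposing 37 gives net 52, which does reach 50, so (e) meets the standard.
  All elements met. The burden passes to the grievant.
At Stage 3 the grievant must meet a scintilla of evidence (weight is at least 8): on (f) the weight is 39 less the opposing 32 gives net 7, < 8, so (f) does not meet the standard.
  The grievant does not carry Stage 3.
The analysis ends at Stage 3; the employer prevails.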